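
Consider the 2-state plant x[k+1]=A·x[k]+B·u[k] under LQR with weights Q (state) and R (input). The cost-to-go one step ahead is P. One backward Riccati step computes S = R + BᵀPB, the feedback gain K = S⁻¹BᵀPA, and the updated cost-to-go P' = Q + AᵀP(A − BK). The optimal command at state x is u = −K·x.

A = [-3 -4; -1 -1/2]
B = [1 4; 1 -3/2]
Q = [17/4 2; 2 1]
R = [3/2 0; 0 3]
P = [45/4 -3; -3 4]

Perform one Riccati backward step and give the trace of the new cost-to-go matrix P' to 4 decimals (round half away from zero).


12.2873

BᵀP = [8.2500 1.0000; 49.5000 -18.0000]
S = R + BᵀPB = [3/2 0; 0 3] + [9.2500 31.5000; 31.5000 225.0000] = [10.7500 31.5000; 31.5000 228.0000]
BᵀPA = [-25.7500 -33.5000; -130.5000 -189.0000]
K = S⁻¹·BᵀPA = [-1.2067 -1.1548; -0.4057 -0.6694]
A−BK = [-0.1707 -0.1676; -0.4018 -0.3494]
AᵀP(A−BK) = [3.2398 3.4072; 3.4072 3.7974]
P' = Q + AᵀP(A−BK) = [7.4898 5.4072; 5.4072 4.7974]
tr(P') = 12.2873


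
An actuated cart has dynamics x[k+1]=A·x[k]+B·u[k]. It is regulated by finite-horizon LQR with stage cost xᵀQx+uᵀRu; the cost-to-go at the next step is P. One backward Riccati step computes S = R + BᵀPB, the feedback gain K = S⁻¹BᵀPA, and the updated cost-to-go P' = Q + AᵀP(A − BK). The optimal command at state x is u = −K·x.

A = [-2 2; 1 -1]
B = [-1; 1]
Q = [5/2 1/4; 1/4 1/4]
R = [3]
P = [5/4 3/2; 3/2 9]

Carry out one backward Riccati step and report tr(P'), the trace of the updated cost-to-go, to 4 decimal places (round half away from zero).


9.1890

BᵀP = [0.2500 7.5000]
S = R + BᵀPB = [3] + [7.2500] = [10.2500]
BᵀPA = [7.0000 -7.0000]
K = S⁻¹·BᵀPA = [0.6829 -0.6829]
A−BK = [-1.3171 1.3171; 0.3171 -0.3171]
AᵀP(A−BK) = [3.2195 -3.2195; -3.2195 3.2195]
P' = Q + AᵀP(A−BK) = [5.7195 -2.9695; -2.9695 3.4695]
tr(P') = 9.1890


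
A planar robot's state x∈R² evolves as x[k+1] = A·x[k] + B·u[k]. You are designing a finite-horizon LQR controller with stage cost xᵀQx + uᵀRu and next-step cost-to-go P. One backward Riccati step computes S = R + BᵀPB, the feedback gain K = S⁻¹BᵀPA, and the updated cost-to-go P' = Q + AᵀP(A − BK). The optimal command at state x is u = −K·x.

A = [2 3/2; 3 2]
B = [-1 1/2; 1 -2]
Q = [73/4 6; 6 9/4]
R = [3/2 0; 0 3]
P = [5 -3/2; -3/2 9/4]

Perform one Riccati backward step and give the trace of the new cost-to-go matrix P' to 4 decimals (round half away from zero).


BᵀP = [-6.5000 3.7500; 5.5000 -5.2500]
S = R + BᵀPB = [3/2 0; 0 3] + [10.2500 -10.7500; -10.7500 13.2500] = [11.7500 -10.7500; -10.7500 16.2500]
BᵀPA = [-1.7500 -2.2500; -4.7500 -2.2500]
K = S⁻¹·BᵀPA = [-1.0547 -0.8060; -0.9900 -0.6716]
A−BK = [1.4403 1.0299; 2.0746 1.4627]
AᵀP(A−BK) = [15.7015 11.1493; 11.1493 7.9254]
P' = Q + AᵀP(A−BK) = [33.9515 17.1493; 17.1493 10.1754]
tr(P') = 44.1269

44.1269


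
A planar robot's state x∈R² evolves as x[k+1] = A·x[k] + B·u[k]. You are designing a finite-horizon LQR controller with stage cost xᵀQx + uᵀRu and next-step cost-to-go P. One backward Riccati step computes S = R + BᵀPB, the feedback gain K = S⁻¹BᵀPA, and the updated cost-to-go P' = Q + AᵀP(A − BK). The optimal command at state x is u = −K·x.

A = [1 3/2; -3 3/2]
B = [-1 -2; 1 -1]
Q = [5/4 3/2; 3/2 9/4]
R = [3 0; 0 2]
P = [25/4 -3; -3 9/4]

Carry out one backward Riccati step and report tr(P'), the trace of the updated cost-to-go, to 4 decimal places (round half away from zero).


BᵀP = [-9.2500 5.2500; -9.5000 3.7500]
S = R + BᵀPB = [3 0; 0 2] + [14.5000 13.2500; 13.2500 15.2500] = [17.5000 13.2500; 13.2500 17.2500]
BᵀPA = [-25.0000 -6.0000; -20.7500 -8.6250]
K = S⁻¹·BᵀPA = [-1.2375 0.0854; -0.2524 -0.5656]
A−BK = [-0.7422 0.4542; -2.0148 0.8491]
AᵀP(A−BK) = [8.3261 -1.3516; -1.3516 1.2592]
P' = Q + AᵀP(A−BK) = [9.5761 0.1484; 0.1484 3.5092]
tr(P') = 13.0852

13.0852


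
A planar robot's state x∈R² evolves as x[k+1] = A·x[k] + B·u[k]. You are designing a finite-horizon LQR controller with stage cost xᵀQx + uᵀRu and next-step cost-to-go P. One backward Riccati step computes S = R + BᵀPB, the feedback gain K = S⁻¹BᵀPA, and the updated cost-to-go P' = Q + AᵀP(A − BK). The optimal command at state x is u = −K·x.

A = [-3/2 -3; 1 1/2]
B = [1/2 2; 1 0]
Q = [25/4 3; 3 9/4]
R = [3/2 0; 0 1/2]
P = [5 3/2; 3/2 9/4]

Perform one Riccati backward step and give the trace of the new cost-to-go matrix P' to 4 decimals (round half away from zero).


BᵀP = [4.0000 3.0000; 10.0000 3.0000]
S = R + BᵀPB = [3/2 0; 0 1/2] + [5.0000 8.0000; 8.0000 20.0000] = [6.5000 8.0000; 8.0000 20.5000]
BᵀPA = [-3.0000 -10.5000; -12.0000 -28.5000]
K = S⁻¹·BᵀPA = [0.4982 0.1841; -0.7798 -1.4621]
A−BK = [-0.1895 -0.1679; 0.5018 0.3159]
AᵀP(A−BK) = [1.1372 1.0072; 1.0072 1.3260]
P' = Q + AᵀP(A−BK) = [7.3872 4.0072; 4.0072 3.5760]
tr(P') = 10.9632

10.9632


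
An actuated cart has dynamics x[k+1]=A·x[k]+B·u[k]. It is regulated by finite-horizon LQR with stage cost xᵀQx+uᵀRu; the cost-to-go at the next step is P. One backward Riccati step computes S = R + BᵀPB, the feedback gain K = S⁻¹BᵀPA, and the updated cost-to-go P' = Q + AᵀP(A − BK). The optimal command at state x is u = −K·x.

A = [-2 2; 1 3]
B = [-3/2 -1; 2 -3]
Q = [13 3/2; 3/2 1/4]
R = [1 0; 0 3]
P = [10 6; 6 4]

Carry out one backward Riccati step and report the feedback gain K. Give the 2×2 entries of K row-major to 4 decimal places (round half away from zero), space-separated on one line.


BᵀP = [-3.0000 -1.0000; -28.0000 -18.0000]
S = R + BᵀPB = [1 0; 0 3] + [2.5000 6.0000; 6.0000 82.0000] = [3.5000 6.0000; 6.0000 85.0000]
BᵀPA = [5.0000 -9.0000; 38.0000 -110.0000]
K = S⁻¹·BᵀPA = [0.7533 -0.4015; 0.3939 -1.2658]
A−BK = [-0.4761 0.1319; 0.6750 0.0057]
AᵀP(A−BK) = [1.2658 -1.8929; -1.8929 5.1511]
P' = Q + AᵀP(A−BK) = [14.2658 -0.3929; -0.3929 5.4011]
tr(P') = 19.6668

0.7533 -0.4015 0.3939 -1.2658


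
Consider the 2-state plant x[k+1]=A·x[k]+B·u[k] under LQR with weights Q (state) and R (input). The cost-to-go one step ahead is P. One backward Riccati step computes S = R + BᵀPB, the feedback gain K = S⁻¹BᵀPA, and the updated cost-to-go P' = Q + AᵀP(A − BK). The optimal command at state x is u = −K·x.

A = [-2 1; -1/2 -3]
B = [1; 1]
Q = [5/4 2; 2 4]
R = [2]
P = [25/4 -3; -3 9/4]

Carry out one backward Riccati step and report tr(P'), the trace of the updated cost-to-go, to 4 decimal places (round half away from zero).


54.2535

BᵀP = [3.2500 -0.7500]
S = R + BᵀPB = [2] + [2.5000] = [4.5000]
BᵀPA = [-6.1250 5.5000]
K = S⁻¹·BᵀPA = [-1.3611 1.2222]
A−BK = [-0.6389 -0.2222; 0.8611 -4.2222]
AᵀP(A−BK) = [11.2257 -18.1389; -18.1389 37.7778]
P' = Q + AᵀP(A−BK) = [12.4757 -16.1389; -16.1389 41.7778]
tr(P') = 54.2535


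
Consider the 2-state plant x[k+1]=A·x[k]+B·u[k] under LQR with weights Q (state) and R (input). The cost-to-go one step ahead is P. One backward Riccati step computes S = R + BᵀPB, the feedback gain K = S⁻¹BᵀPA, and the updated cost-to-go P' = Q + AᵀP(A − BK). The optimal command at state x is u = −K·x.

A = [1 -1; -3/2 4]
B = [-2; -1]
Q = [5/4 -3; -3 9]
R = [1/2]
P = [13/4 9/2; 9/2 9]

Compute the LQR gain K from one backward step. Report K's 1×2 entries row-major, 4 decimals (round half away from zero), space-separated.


0.3951 -1.5062

BᵀP = [-11.0000 -18.0000]
S = R + BᵀPB = [1/2] + [40.0000] = [40.5000]
BᵀPA = [16.0000 -61.0000]
K = S⁻¹·BᵀPA = [0.3951 -1.5062]
A−BK = [1.7901 -4.0123; -1.1049 2.4938]
AᵀP(A−BK) = [3.6790 -8.4012; -8.4012 19.3735]
P' = Q + AᵀP(A−BK) = [4.9290 -11.4012; -11.4012 28.3735]
tr(P') = 33.3025


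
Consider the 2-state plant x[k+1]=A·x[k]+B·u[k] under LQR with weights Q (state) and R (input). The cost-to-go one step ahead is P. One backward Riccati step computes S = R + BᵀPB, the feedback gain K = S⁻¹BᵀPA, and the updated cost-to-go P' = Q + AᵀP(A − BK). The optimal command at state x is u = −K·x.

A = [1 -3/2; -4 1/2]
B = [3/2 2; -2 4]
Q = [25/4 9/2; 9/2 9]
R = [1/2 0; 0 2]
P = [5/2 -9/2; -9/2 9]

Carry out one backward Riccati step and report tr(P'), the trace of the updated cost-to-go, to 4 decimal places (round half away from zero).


BᵀP = [12.7500 -24.7500; -13.0000 27.0000]
S = R + BᵀPB = [1/2 0; 0 2] + [68.6250 -73.5000; -73.5000 82.0000] = [69.1250 -73.5000; -73.5000 84.0000]
BᵀPA = [111.7500 -31.5000; -121.0000 33.0000]
K = S⁻¹·BᵀPA = [1.2208 -0.5455; -0.3723 -0.0844]
A−BK = [-0.0866 -0.5130; -0.0693 -0.2532]
AᵀP(A−BK) = [1.0303 -0.2597; -0.2597 0.2289]
P' = Q + AᵀP(A−BK) = [7.2803 4.2403; 4.2403 9.2289]
tr(P') = 16.5092

16.5092


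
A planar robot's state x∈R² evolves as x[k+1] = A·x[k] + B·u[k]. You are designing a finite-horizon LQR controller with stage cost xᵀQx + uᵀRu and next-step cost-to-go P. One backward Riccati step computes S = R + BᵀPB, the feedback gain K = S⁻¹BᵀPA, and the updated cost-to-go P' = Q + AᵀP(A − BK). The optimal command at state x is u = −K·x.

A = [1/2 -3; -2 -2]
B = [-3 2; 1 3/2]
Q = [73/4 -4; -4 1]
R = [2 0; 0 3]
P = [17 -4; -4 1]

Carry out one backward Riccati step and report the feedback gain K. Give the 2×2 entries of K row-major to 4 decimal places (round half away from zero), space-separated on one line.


-0.2836 0.6228 0.0270 -0.2971

BᵀP = [-55.0000 13.0000; 28.0000 -6.5000]
S = R + BᵀPB = [2 0; 0 3] + [178.0000 -90.5000; -90.5000 46.2500] = [180.0000 -90.5000; -90.5000 49.2500]
BᵀPA = [-53.5000 139.0000; 27.0000 -71.0000]
K = S⁻¹·BᵀPA = [-0.2836 0.6228; 0.0270 -0.2971]
A−BK = [-0.4050 -0.5372; -1.7569 -2.1771]
AᵀP(A−BK) = [0.3459 -0.1560; -0.1560 1.3301]
P' = Q + AᵀP(A−BK) = [18.5959 -4.1560; -4.1560 2.3301]
tr(P') = 20.9260


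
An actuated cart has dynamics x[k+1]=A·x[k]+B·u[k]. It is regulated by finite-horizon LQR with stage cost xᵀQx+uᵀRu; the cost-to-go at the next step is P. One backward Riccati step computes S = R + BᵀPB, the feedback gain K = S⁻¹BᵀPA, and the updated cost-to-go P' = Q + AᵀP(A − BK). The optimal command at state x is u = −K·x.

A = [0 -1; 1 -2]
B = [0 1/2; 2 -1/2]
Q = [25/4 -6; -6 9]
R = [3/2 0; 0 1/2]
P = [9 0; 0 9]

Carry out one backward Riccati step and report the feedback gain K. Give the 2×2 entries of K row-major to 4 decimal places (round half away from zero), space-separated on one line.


0.4648 -1.3099 -0.0634 -1.4577

BᵀP = [0.0000 18.0000; 4.5000 -4.5000]
S = R + BᵀPB = [3/2 0; 0 1/2] + [36.0000 -9.0000; -9.0000 4.5000] = [37.5000 -9.0000; -9.0000 5.0000]
BᵀPA = [18.0000 -36.0000; -4.5000 4.5000]
K = S⁻¹·BᵀPA = [0.4648 -1.3099; -0.0634 -1.4577]
A−BK = [0.0317 -0.2711; 0.0387 -0.1092]
AᵀP(A−BK) = [0.3486 -0.9824; -0.9824 4.4049]
P' = Q + AᵀP(A−BK) = [6.5986 -6.9824; -6.9824 13.4049]
tr(P') = 20.0035


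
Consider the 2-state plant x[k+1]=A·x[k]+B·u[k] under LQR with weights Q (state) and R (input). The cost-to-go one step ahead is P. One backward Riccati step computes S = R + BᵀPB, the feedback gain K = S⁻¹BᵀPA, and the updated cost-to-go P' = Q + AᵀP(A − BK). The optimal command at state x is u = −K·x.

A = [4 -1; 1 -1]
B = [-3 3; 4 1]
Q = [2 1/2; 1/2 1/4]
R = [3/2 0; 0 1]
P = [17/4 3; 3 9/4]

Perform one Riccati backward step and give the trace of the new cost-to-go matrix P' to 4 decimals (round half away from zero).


BᵀP = [-0.7500 0.0000; 15.7500 11.2500]
S = R + BᵀPB = [3/2 0; 0 1] + [2.2500 -2.2500; -2.2500 58.5000] = [3.7500 -2.2500; -2.2500 59.5000]
BᵀPA = [-3.0000 0.7500; 74.2500 -27.0000]
K = S⁻¹·BᵀPA = [-0.0525 -0.0739; 1.2459 -0.4566]
A−BK = [0.1049 0.1479; -0.0361 -0.2476]
AᵀP(A−BK) = [1.5834 -0.5709; -0.5709 0.2279]
P' = Q + AᵀP(A−BK) = [3.5834 -0.0709; -0.0709 0.4779]
tr(P') = 4.0613

4.0613


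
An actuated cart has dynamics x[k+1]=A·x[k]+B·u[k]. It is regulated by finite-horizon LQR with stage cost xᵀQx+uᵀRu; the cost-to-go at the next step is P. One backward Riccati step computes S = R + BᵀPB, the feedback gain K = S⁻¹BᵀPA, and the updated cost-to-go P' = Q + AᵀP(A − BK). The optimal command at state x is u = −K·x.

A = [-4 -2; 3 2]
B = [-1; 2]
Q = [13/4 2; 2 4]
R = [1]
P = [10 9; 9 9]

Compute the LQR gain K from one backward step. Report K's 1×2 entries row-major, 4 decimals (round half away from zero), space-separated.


-0.4545 0.1818

BᵀP = [8.0000 9.0000]
S = R + BᵀPB = [1] + [10.0000] = [11.0000]
BᵀPA = [-5.0000 2.0000]
K = S⁻¹·BᵀPA = [-0.4545 0.1818]
A−BK = [-4.4545 -1.8182; 3.9091 1.6364]
AᵀP(A−BK) = [22.7273 8.9091; 8.9091 3.6364]
P' = Q + AᵀP(A−BK) = [25.9773 10.9091; 10.9091 7.6364]
tr(P') = 33.6136


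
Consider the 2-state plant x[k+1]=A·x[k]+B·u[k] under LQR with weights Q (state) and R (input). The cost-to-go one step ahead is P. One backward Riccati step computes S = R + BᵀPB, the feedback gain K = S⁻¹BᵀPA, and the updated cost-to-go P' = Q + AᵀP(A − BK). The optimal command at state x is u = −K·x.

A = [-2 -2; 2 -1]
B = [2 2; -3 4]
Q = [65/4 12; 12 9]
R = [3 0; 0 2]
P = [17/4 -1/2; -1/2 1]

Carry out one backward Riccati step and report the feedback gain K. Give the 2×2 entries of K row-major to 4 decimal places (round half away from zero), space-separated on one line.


-0.7836 -0.3961 -0.1432 -0.5339

BᵀP = [10.0000 -4.0000; 6.5000 3.0000]
S = R + BᵀPB = [3 0; 0 2] + [32.0000 4.0000; 4.0000 25.0000] = [35.0000 4.0000; 4.0000 27.0000]
BᵀPA = [-28.0000 -16.0000; -7.0000 -16.0000]
K = S⁻¹·BᵀPA = [-0.7836 -0.3961; -0.1432 -0.5339]
A−BK = [-0.1464 -0.1399; 0.2217 -0.0527]
AᵀP(A−BK) = [2.0560 1.1712; 1.1712 1.1195]
P' = Q + AᵀP(A−BK) = [18.3060 13.1712; 13.1712 10.1195]
tr(P') = 28.4255


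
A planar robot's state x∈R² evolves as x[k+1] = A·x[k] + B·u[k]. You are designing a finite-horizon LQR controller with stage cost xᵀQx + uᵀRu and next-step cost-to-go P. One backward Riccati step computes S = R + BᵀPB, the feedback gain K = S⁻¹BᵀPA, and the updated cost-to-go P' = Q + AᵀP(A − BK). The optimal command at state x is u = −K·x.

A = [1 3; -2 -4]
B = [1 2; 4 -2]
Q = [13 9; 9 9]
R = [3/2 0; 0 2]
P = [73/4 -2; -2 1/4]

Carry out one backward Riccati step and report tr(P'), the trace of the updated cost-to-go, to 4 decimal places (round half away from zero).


BᵀP = [10.2500 -1.0000; 40.5000 -4.5000]
S = R + BᵀPB = [3/2 0; 0 2] + [6.2500 22.5000; 22.5000 90.0000] = [7.7500 22.5000; 22.5000 92.0000]
BᵀPA = [12.2500 34.7500; 49.5000 139.5000]
K = S⁻¹·BᵀPA = [0.0641 0.2817; 0.5224 1.4474]
A−BK = [-0.1088 -0.1765; -1.2116 -2.2322]
AᵀP(A−BK) = [0.6076 1.6524; 1.6524 4.5472]
P' = Q + AᵀP(A−BK) = [13.6076 10.6524; 10.6524 13.5472]
tr(P') = 27.1548

27.1548


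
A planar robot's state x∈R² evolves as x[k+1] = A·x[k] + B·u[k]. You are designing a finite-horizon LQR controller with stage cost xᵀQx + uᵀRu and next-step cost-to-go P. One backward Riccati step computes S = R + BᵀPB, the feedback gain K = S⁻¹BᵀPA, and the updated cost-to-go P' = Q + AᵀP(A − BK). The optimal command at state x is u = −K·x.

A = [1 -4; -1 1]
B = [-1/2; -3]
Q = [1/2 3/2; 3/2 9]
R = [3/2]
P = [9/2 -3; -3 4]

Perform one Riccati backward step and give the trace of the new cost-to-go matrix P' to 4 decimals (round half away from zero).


BᵀP = [6.7500 -10.5000]
S = R + BᵀPB = [3/2] + [28.1250] = [29.6250]
BᵀPA = [17.2500 -37.5000]
K = S⁻¹·BᵀPA = [0.5823 -1.2658]
A−BK = [1.2911 -4.6329; 0.7468 -2.7975]
AᵀP(A−BK) = [4.4557 -15.1646; -15.1646 52.5316]
P' = Q + AᵀP(A−BK) = [4.9557 -13.6646; -13.6646 61.5316]
tr(P') = 66.4873

66.4873


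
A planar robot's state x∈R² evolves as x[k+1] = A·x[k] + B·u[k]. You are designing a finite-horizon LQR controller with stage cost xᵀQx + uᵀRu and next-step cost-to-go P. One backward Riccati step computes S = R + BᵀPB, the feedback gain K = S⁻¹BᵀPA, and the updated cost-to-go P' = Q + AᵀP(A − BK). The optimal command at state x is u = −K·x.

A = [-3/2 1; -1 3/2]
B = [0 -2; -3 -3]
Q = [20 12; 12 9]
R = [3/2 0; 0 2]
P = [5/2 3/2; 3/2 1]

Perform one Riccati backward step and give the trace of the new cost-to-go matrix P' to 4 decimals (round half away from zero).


29.9134

BᵀP = [-4.5000 -3.0000; -9.5000 -6.0000]
S = R + BᵀPB = [3/2 0; 0 2] + [9.0000 18.0000; 18.0000 37.0000] = [10.5000 18.0000; 18.0000 39.0000]
BᵀPA = [9.7500 -9.0000; 20.2500 -18.5000]
K = S⁻¹·BᵀPA = [0.1842 -0.2105; 0.4342 -0.3772]
A−BK = [-0.6316 0.2456; 0.8553 -0.2632]
AᵀP(A−BK) = [0.5362 -0.4342; -0.4342 0.3772]
P' = Q + AᵀP(A−BK) = [20.5362 11.5658; 11.5658 9.3772]
tr(P') = 29.9134


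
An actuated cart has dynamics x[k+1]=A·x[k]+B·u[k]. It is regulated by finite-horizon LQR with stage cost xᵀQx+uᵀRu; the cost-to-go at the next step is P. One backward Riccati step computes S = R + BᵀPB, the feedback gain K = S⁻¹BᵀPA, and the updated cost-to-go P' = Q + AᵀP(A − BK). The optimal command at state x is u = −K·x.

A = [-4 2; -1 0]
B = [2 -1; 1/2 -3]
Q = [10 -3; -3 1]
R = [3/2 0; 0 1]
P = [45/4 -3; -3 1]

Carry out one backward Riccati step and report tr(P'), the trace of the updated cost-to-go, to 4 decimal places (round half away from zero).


18.4440

BᵀP = [21.0000 -5.5000; -2.2500 0.0000]
S = R + BᵀPB = [3/2 0; 0 1] + [39.2500 -4.5000; -4.5000 2.2500] = [40.7500 -4.5000; -4.5000 3.2500]
BᵀPA = [-78.5000 42.0000; 9.0000 -4.5000]
K = S⁻¹·BᵀPA = [-1.9131 1.0362; 0.1203 0.0501]
A−BK = [-0.0535 -0.0223; 0.3175 -0.3677]
AᵀP(A−BK) = [5.7393 -3.1086; -3.1086 1.7047]
P' = Q + AᵀP(A−BK) = [15.7393 -6.1086; -6.1086 2.7047]
tr(P') = 18.4440


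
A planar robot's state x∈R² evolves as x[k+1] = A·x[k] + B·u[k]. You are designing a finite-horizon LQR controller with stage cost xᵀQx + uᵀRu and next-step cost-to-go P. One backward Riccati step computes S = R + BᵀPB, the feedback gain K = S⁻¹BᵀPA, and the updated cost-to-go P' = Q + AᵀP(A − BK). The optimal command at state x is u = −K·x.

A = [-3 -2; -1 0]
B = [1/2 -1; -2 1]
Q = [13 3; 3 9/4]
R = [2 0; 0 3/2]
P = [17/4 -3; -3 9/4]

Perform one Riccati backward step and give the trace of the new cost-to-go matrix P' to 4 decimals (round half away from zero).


18.8135

BᵀP = [8.1250 -6.0000; -7.2500 5.2500]
S = R + BᵀPB = [2 0; 0 3/2] + [16.0625 -14.1250; -14.1250 12.5000] = [18.0625 -14.1250; -14.1250 14.0000]
BᵀPA = [-18.3750 -16.2500; 16.5000 14.5000]
K = S⁻¹·BᵀPA = [-0.4533 -0.4252; 0.7212 0.6067]
A−BK = [-2.0521 -1.1807; -2.6278 -1.4571]
AᵀP(A−BK) = [2.2704 1.6761; 1.6761 1.2931]
P' = Q + AᵀP(A−BK) = [15.2704 4.6761; 4.6761 3.5431]
tr(P') = 18.8135


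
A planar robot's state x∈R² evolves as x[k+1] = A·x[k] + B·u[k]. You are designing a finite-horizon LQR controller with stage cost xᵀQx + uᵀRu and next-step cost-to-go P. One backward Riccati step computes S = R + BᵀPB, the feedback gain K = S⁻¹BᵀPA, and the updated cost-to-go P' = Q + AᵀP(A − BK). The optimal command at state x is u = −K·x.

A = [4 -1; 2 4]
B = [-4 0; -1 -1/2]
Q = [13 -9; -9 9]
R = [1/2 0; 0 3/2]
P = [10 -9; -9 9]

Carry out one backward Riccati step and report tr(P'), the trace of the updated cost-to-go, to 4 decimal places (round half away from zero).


45.6953

BᵀP = [-31.0000 27.0000; 4.5000 -4.5000]
S = R + BᵀPB = [1/2 0; 0 3/2] + [97.0000 -13.5000; -13.5000 2.2500] = [97.5000 -13.5000; -13.5000 3.7500]
BᵀPA = [-70.0000 139.0000; 9.0000 -22.5000]
K = S⁻¹·BᵀPA = [-0.7689 1.1861; -0.3681 -1.7301]
A−BK = [0.9243 3.7444; 1.0470 4.3211]
AᵀP(A−BK) = [1.4888 4.5971; 4.5971 22.2065]
P' = Q + AᵀP(A−BK) = [14.4888 -4.4029; -4.4029 31.2065]
tr(P') = 45.6953


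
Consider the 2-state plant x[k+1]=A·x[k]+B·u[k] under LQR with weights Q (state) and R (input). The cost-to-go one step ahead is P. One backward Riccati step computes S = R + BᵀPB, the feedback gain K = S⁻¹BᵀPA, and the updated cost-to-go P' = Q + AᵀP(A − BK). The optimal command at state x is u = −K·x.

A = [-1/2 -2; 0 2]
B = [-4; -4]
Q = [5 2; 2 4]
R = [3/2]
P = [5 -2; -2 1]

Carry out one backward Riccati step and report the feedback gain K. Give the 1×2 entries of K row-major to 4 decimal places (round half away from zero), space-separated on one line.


0.1791 0.9552

BᵀP = [-12.0000 4.0000]
S = R + BᵀPB = [3/2] + [32.0000] = [33.5000]
BᵀPA = [6.0000 32.0000]
K = S⁻¹·BᵀPA = [0.1791 0.9552]
A−BK = [0.2164 1.8209; 0.7164 5.8209]
AᵀP(A−BK) = [0.1754 1.2687; 1.2687 9.4328]
P' = Q + AᵀP(A−BK) = [5.1754 3.2687; 3.2687 13.4328]
tr(P') = 18.6082


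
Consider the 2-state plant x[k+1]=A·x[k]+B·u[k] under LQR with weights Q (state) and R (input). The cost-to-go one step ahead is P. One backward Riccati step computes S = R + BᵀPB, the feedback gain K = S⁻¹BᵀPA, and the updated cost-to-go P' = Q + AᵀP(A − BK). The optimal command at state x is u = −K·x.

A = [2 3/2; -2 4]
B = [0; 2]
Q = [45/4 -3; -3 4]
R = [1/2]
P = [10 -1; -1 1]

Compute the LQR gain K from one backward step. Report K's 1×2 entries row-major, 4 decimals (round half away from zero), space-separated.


BᵀP = [-2.0000 2.0000]
S = R + BᵀPB = [1/2] + [4.0000] = [4.5000]
BᵀPA = [-8.0000 5.0000]
K = S⁻¹·BᵀPA = [-1.7778 1.1111]
A−BK = [2.0000 1.5000; 1.5556 1.7778]
AᵀP(A−BK) = [37.7778 25.8889; 25.8889 20.9444]
P' = Q + AᵀP(A−BK) = [49.0278 22.8889; 22.8889 24.9444]
tr(P') = 73.9722

-1.7778 1.1111


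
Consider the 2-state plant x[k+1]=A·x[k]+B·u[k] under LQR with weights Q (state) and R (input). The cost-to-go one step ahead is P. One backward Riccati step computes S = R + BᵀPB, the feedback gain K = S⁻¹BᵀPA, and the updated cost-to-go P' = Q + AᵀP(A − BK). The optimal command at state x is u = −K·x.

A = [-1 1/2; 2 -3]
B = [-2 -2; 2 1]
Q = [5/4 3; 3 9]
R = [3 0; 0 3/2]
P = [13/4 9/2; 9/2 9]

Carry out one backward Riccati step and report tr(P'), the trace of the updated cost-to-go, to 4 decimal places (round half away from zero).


BᵀP = [2.5000 9.0000; -2.0000 0.0000]
S = R + BᵀPB = [3 0; 0 3/2] + [13.0000 4.0000; 4.0000 4.0000] = [16.0000 4.0000; 4.0000 5.5000]
BᵀPA = [15.5000 -25.7500; 2.0000 -1.0000]
K = S⁻¹·BᵀPA = [1.0729 -1.9115; -0.4167 1.2083]
A−BK = [0.3125 -0.9063; 0.2708 -0.3854]
AᵀP(A−BK) = [5.4531 -10.4141; -10.4141 20.3008]
P' = Q + AᵀP(A−BK) = [6.7031 -7.4141; -7.4141 29.3008]
tr(P') = 36.0039

36.0039


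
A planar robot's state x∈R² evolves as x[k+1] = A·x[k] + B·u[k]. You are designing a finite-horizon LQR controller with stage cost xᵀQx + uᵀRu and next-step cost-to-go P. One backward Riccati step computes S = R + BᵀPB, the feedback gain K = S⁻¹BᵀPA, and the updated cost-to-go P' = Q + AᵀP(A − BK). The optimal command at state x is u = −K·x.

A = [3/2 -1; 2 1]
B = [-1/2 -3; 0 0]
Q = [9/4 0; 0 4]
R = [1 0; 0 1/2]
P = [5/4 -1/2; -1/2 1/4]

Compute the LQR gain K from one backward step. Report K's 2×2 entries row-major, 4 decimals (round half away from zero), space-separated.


-0.0184 0.0367 -0.2205 0.4409

BᵀP = [-0.6250 0.2500; -3.7500 1.5000]
S = R + BᵀPB = [1 0; 0 1/2] + [0.3125 1.8750; 1.8750 11.2500] = [1.3125 1.8750; 1.8750 11.7500]
BᵀPA = [-0.4375 0.8750; -2.6250 5.2500]
K = S⁻¹·BᵀPA = [-0.0184 0.0367; -0.2205 0.4409]
A−BK = [0.8294 0.3412; 2.0000 1.0000]
AᵀP(A−BK) = [0.2257 0.0486; 0.0486 0.1529]
P' = Q + AᵀP(A−BK) = [2.4757 0.0486; 0.0486 4.1529]
tr(P') = 6.6286


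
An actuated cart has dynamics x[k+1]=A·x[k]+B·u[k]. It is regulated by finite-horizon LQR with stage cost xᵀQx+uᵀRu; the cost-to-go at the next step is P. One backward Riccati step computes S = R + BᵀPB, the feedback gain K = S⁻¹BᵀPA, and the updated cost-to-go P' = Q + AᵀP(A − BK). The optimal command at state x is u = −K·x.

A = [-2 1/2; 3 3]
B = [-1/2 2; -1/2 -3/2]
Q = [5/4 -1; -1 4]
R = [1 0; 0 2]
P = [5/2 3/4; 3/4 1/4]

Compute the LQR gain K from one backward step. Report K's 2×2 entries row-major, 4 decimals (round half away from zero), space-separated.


0.3056 -0.5167 -0.4479 0.4987

BᵀP = [-1.6250 -0.5000; 3.8750 1.1250]
S = R + BᵀPB = [1 0; 0 2] + [1.0625 -2.5000; -2.5000 6.0625] = [2.0625 -2.5000; -2.5000 8.0625]
BᵀPA = [1.7500 -2.3125; -4.3750 5.3125]
K = S⁻¹·BᵀPA = [0.3056 -0.5167; -0.4479 0.4987]
A−BK = [-0.9514 -0.7557; 2.4810 3.4896]
AᵀP(A−BK) = [0.7557 -0.5390; -0.5390 1.2808]
P' = Q + AᵀP(A−BK) = [2.0057 -1.5390; -1.5390 5.2808]
tr(P') = 7.2865


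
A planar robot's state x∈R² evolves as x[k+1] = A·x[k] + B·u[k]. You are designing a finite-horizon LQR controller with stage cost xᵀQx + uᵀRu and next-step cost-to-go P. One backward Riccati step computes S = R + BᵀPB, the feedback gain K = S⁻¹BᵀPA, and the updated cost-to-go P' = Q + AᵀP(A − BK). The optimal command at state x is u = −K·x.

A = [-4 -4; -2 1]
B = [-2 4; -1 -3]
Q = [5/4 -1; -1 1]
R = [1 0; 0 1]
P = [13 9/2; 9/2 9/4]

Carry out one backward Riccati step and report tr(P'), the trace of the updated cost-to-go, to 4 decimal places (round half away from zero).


6.7889

BᵀP = [-30.5000 -11.2500; 38.5000 11.2500]
S = R + BᵀPB = [1 0; 0 1] + [72.2500 -88.2500; -88.2500 120.2500] = [73.2500 -88.2500; -88.2500 121.2500]
BᵀPA = [144.5000 110.7500; -176.5000 -142.7500]
K = S⁻¹·BᵀPA = [1.7782 0.7597; -0.1614 -0.6244]
A−BK = [0.2021 0.0169; -0.7060 -0.1134]
AᵀP(A−BK) = [3.5565 1.5194; 1.5194 0.9824]
P' = Q + AᵀP(A−BK) = [4.8065 0.5194; 0.5194 1.9824]
tr(P') = 6.7889


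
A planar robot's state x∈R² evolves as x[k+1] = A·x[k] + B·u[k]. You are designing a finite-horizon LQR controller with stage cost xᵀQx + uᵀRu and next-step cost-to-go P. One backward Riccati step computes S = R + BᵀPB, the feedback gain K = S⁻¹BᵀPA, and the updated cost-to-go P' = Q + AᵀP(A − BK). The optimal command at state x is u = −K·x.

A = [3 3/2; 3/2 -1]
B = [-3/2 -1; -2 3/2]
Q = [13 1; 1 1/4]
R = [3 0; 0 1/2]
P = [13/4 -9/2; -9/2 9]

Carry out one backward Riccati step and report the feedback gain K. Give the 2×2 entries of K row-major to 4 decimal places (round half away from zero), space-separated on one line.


BᵀP = [4.1250 -11.2500; -10.0000 18.0000]
S = R + BᵀPB = [3 0; 0 1/2] + [16.3125 -21.0000; -21.0000 37.0000] = [19.3125 -21.0000; -21.0000 37.5000]
BᵀPA = [-4.5000 17.4375; -3.0000 -33.0000]
K = S⁻¹·BᵀPA = [-0.8183 -0.1380; -0.5382 -0.9573]
A−BK = [1.2344 0.3357; 0.6708 0.1599]
AᵀP(A−BK) = [3.7031 1.0070; 1.0070 0.6286]
P' = Q + AᵀP(A−BK) = [16.7031 2.0070; 2.0070 0.8786]
tr(P') = 17.5817

-0.8183 -0.1380 -0.5382 -0.9573


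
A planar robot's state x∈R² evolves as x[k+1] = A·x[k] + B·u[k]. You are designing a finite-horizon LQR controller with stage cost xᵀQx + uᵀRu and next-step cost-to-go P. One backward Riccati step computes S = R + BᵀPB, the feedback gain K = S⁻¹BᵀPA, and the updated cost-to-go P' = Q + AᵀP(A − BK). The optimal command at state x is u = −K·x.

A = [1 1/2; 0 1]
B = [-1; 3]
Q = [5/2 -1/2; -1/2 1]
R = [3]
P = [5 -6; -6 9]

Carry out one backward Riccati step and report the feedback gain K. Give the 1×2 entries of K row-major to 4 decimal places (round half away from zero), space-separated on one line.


-0.1840 0.1720

BᵀP = [-23.0000 33.0000]
S = R + BᵀPB = [3] + [122.0000] = [125.0000]
BᵀPA = [-23.0000 21.5000]
K = S⁻¹·BᵀPA = [-0.1840 0.1720]
A−BK = [0.8160 0.6720; 0.5520 0.4840]
AᵀP(A−BK) = [0.7680 0.4560; 0.4560 0.5520]
P' = Q + AᵀP(A−BK) = [3.2680 -0.0440; -0.0440 1.5520]
tr(P') = 4.8200


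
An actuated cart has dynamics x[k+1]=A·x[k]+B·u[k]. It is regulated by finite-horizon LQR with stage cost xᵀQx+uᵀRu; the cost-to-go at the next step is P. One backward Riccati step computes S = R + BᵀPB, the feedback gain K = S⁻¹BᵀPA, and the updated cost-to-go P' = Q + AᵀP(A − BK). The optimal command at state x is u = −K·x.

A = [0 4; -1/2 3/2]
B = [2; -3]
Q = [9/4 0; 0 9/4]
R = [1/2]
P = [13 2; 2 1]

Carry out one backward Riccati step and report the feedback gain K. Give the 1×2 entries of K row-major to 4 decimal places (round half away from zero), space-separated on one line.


BᵀP = [20.0000 1.0000]
S = R + BᵀPB = [1/2] + [37.0000] = [37.5000]
BᵀPA = [-0.5000 81.5000]
K = S⁻¹·BᵀPA = [-0.0133 2.1733]
A−BK = [0.0267 -0.3467; -0.5400 8.0200]
AᵀP(A−BK) = [0.2433 -3.6633; -3.6633 57.1233]
P' = Q + AᵀP(A−BK) = [2.4933 -3.6633; -3.6633 59.3733]
tr(P') = 61.8667

-0.0133 2.1733


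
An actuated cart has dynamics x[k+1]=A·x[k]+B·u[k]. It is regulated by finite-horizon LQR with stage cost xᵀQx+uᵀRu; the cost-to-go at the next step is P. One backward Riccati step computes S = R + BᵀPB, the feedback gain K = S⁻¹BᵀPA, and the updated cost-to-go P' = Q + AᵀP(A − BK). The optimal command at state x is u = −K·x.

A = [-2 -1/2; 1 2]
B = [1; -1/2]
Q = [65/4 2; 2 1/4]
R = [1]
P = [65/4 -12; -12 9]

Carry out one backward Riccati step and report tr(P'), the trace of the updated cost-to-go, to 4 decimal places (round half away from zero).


BᵀP = [22.2500 -16.5000]
S = R + BᵀPB = [1] + [30.5000] = [31.5000]
BᵀPA = [-61.0000 -44.1250]
K = S⁻¹·BᵀPA = [-1.9365 -1.4008]
A−BK = [-0.0635 0.9008; 0.0317 1.2996]
AᵀP(A−BK) = [3.8730 2.8016; 2.8016 2.2525]
P' = Q + AᵀP(A−BK) = [20.1230 4.8016; 4.8016 2.5025]
tr(P') = 22.6255

22.6255


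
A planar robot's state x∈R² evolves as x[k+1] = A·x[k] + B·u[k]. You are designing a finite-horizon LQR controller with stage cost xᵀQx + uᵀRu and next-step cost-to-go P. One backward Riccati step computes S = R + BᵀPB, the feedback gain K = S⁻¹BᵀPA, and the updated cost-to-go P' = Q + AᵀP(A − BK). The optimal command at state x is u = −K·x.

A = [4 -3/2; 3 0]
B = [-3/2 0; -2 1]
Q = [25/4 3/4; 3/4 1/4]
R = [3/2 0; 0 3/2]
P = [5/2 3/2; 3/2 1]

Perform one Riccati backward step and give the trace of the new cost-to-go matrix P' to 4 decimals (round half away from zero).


BᵀP = [-6.7500 -4.2500; 1.5000 1.0000]
S = R + BᵀPB = [3/2 0; 0 3/2] + [18.6250 -4.2500; -4.2500 1.0000] = [20.1250 -4.2500; -4.2500 2.5000]
BᵀPA = [-39.7500 10.1250; 9.0000 -2.2500]
K = S⁻¹·BᵀPA = [-1.8953 0.4884; 0.3779 -0.0698]
A−BK = [1.1570 -0.7674; -1.1686 1.0465]
AᵀP(A−BK) = [6.2587 -1.7093; -1.7093 0.5233]
P' = Q + AᵀP(A−BK) = [12.5087 -0.9593; -0.9593 0.7733]
tr(P') = 13.2820

13.2820


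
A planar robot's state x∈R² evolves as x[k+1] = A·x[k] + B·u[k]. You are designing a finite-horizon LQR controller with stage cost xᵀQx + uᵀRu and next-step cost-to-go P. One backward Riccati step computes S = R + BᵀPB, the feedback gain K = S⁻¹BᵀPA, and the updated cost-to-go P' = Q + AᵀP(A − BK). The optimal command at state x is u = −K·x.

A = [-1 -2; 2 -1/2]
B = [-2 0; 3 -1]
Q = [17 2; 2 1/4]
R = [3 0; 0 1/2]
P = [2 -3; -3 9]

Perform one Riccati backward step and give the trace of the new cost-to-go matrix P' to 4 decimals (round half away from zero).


BᵀP = [-13.0000 33.0000; 3.0000 -9.0000]
S = R + BᵀPB = [3 0; 0 1/2] + [125.0000 -33.0000; -33.0000 9.0000] = [128.0000 -33.0000; -33.0000 9.5000]
BᵀPA = [79.0000 9.5000; -21.0000 -1.5000]
K = S⁻¹·BᵀPA = [0.4528 0.3209; -0.6378 0.9567]
A−BK = [-0.0945 -1.3583; 0.0039 -0.5059]
AᵀP(A−BK) = [0.8386 0.2421; 0.2421 2.6368]
P' = Q + AᵀP(A−BK) = [17.8386 2.2421; 2.2421 2.8868]
tr(P') = 20.7254

20.7254


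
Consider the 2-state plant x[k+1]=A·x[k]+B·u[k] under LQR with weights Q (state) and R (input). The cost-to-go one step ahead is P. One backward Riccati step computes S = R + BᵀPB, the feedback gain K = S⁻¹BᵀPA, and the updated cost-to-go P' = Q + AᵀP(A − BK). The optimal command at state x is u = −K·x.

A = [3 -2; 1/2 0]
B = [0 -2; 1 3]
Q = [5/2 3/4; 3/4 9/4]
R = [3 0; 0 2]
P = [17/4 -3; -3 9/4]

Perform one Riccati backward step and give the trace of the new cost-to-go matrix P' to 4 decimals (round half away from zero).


BᵀP = [-3.0000 2.2500; -17.5000 12.7500]
S = R + BᵀPB = [3 0; 0 2] + [2.2500 12.7500; 12.7500 73.2500] = [5.2500 12.7500; 12.7500 75.2500]
BᵀPA = [-7.8750 6.0000; -46.1250 35.0000]
K = S⁻¹·BᵀPA = [-0.0194 0.0226; -0.6097 0.4613]
A−BK = [1.7806 -1.0774; 2.3484 -1.4065]
AᵀP(A−BK) = [1.5387 -1.0452; -1.0452 0.7194]
P' = Q + AᵀP(A−BK) = [4.0387 -0.2952; -0.2952 2.9694]
tr(P') = 7.0081

7.0081


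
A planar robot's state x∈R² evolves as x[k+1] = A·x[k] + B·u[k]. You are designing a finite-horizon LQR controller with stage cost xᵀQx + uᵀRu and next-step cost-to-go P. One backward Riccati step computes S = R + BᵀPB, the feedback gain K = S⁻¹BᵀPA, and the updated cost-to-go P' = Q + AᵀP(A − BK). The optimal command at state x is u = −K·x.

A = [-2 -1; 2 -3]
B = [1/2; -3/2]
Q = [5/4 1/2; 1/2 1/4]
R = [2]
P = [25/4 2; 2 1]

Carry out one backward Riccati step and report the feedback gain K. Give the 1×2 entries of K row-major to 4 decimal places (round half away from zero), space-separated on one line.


BᵀP = [0.1250 -0.5000]
S = R + BᵀPB = [2] + [0.8125] = [2.8125]
BᵀPA = [-1.2500 1.3750]
K = S⁻¹·BᵀPA = [-0.4444 0.4889]
A−BK = [-1.7778 -1.2444; 1.3333 -2.2667]
AᵀP(A−BK) = [12.4444 15.1111; 15.1111 26.5778]
P' = Q + AᵀP(A−BK) = [13.6944 15.6111; 15.6111 26.8278]
tr(P') = 40.5222

-0.4444 0.4889


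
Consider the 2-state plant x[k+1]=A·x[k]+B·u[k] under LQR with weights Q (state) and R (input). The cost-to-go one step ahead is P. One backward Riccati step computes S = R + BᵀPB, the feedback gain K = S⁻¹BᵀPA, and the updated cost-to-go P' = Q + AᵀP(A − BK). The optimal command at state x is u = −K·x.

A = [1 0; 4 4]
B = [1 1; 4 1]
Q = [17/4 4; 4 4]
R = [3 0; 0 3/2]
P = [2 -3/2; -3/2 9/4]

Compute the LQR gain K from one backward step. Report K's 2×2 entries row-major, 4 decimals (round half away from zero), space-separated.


0.8778 1.0667 0.1556 -0.2667

BᵀP = [-4.0000 7.5000; 0.5000 0.7500]
S = R + BᵀPB = [3 0; 0 3/2] + [26.0000 3.5000; 3.5000 1.2500] = [29.0000 3.5000; 3.5000 2.7500]
BᵀPA = [26.0000 30.0000; 3.5000 3.0000]
K = S⁻¹·BᵀPA = [0.8778 1.0667; 0.1556 -0.2667]
A−BK = [-0.0333 -0.8000; 0.3333 0.0000]
AᵀP(A−BK) = [2.6333 3.2000; 3.2000 4.8000]
P' = Q + AᵀP(A−BK) = [6.8833 7.2000; 7.2000 8.8000]
tr(P') = 15.6833


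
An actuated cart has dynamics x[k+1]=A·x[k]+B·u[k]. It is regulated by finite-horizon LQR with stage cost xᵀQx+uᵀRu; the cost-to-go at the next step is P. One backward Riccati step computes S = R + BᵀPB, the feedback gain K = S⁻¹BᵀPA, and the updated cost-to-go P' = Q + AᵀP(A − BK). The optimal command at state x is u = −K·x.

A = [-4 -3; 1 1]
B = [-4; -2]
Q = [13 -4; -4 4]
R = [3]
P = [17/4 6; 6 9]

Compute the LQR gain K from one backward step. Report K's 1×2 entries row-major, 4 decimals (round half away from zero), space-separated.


BᵀP = [-29.0000 -42.0000]
S = R + BᵀPB = [3] + [200.0000] = [203.0000]
BᵀPA = [74.0000 45.0000]
K = S⁻¹·BᵀPA = [0.3645 0.2217]
A−BK = [-2.5419 -2.1133; 1.7291 1.4433]
AᵀP(A−BK) = [2.0246 1.5961; 1.5961 1.2746]
P' = Q + AᵀP(A−BK) = [15.0246 -2.4039; -2.4039 5.2746]
tr(P') = 20.2993

0.3645 0.2217


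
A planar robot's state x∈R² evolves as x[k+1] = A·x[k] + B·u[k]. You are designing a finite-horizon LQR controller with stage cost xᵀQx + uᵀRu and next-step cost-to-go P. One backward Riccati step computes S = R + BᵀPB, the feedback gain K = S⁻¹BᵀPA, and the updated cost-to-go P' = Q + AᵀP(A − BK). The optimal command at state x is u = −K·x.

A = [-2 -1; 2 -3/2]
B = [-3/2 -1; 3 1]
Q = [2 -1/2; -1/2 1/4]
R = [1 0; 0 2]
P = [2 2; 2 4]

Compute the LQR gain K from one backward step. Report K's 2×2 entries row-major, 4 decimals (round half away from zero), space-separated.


0.4138 -0.8276 0.3793 0.4914

BᵀP = [3.0000 9.0000; 0.0000 2.0000]
S = R + BᵀPB = [1 0; 0 2] + [22.5000 6.0000; 6.0000 2.0000] = [23.5000 6.0000; 6.0000 4.0000]
BᵀPA = [12.0000 -16.5000; 4.0000 -3.0000]
K = S⁻¹·BᵀPA = [0.4138 -0.8276; 0.3793 0.4914]
A−BK = [-1.0000 -1.7500; 0.3793 0.4914]
AᵀP(A−BK) = [1.5172 1.9655; 1.9655 4.8190]
P' = Q + AᵀP(A−BK) = [3.5172 1.4655; 1.4655 5.0690]
tr(P') = 8.5862


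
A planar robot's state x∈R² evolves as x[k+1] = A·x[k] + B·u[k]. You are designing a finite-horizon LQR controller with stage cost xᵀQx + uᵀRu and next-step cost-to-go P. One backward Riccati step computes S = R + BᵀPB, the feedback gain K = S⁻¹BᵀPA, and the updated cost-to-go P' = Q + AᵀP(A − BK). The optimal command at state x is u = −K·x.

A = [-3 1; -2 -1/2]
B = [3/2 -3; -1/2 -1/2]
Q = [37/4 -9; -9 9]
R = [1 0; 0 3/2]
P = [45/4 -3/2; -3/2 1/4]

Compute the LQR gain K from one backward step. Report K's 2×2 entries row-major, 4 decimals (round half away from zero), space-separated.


-0.4663 0.2156 0.6728 -0.2445

BᵀP = [17.6250 -2.3750; -33.0000 4.3750]
S = R + BᵀPB = [1 0; 0 3/2] + [27.6250 -51.6875; -51.6875 96.8125] = [28.6250 -51.6875; -51.6875 98.3125]
BᵀPA = [-48.1250 18.8125; 90.2500 -35.1875]
K = S⁻¹·BᵀPA = [-0.4663 0.2156; 0.6728 -0.2445]
A−BK = [-0.2820 -0.0571; -1.8967 -0.5145]
AᵀP(A−BK) = [1.0859 -0.3023; -0.3023 0.1509]
P' = Q + AᵀP(A−BK) = [10.3359 -9.3023; -9.3023 9.1509]
tr(P') = 19.4869


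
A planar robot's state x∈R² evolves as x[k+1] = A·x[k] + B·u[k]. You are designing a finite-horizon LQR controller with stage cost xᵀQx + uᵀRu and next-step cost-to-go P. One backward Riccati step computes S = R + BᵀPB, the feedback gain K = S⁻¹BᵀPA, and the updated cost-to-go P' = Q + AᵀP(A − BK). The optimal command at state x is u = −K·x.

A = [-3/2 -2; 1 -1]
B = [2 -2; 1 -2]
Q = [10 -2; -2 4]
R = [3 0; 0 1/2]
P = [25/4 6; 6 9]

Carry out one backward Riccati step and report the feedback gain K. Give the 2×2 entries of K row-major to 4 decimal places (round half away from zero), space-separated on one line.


-0.4695 -0.2509 -0.2771 0.5405

BᵀP = [18.5000 21.0000; -24.5000 -30.0000]
S = R + BᵀPB = [3 0; 0 1/2] + [58.0000 -79.0000; -79.0000 109.0000] = [61.0000 -79.0000; -79.0000 109.5000]
BᵀPA = [-6.7500 -58.0000; 6.7500 79.0000]
K = S⁻¹·BᵀPA = [-0.4695 -0.2509; -0.2771 0.5405]
A−BK = [-1.1152 -0.4173; 0.9153 0.3318]
AᵀP(A−BK) = [3.7637 1.4085; 1.4085 0.7526]
P' = Q + AᵀP(A−BK) = [13.7637 -0.5915; -0.5915 4.7526]
tr(P') = 18.5162


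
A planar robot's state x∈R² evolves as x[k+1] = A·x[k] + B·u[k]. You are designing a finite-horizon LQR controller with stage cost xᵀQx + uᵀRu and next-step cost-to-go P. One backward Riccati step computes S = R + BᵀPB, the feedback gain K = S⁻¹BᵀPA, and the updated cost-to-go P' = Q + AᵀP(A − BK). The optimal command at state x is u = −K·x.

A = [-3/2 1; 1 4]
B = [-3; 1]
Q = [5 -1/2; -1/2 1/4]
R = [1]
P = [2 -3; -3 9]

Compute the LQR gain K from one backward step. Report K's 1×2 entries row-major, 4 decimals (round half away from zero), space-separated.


BᵀP = [-9.0000 18.0000]
S = R + BᵀPB = [1] + [45.0000] = [46.0000]
BᵀPA = [31.5000 63.0000]
K = S⁻¹·BᵀPA = [0.6848 1.3696]
A−BK = [0.5543 5.1087; 0.3152 2.6304]
AᵀP(A−BK) = [0.9293 4.8587; 4.8587 35.7174]
P' = Q + AᵀP(A−BK) = [5.9293 4.3587; 4.3587 35.9674]
tr(P') = 41.8967

0.6848 1.3696


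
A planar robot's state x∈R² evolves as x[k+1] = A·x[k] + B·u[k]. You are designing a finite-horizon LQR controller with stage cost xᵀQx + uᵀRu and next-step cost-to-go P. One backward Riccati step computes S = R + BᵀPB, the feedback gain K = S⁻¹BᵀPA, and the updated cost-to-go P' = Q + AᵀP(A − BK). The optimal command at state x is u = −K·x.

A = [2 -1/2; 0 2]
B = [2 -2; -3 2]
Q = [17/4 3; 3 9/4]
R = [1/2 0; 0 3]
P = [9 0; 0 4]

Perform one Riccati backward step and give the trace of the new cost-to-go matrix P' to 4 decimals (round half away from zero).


19.6468

BᵀP = [18.0000 -12.0000; -18.0000 8.0000]
S = R + BᵀPB = [1/2 0; 0 3] + [72.0000 -60.0000; -60.0000 52.0000] = [72.5000 -60.0000; -60.0000 55.0000]
BᵀPA = [36.0000 -33.0000; -36.0000 25.0000]
K = S⁻¹·BᵀPA = [-0.4645 -0.8129; -1.1613 -0.4323]
A−BK = [0.6065 0.2613; 0.9290 0.4258]
AᵀP(A−BK) = [10.9161 4.7032; 4.7032 2.2306]
P' = Q + AᵀP(A−BK) = [15.1661 7.7032; 7.7032 4.4806]
tr(P') = 19.6468
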